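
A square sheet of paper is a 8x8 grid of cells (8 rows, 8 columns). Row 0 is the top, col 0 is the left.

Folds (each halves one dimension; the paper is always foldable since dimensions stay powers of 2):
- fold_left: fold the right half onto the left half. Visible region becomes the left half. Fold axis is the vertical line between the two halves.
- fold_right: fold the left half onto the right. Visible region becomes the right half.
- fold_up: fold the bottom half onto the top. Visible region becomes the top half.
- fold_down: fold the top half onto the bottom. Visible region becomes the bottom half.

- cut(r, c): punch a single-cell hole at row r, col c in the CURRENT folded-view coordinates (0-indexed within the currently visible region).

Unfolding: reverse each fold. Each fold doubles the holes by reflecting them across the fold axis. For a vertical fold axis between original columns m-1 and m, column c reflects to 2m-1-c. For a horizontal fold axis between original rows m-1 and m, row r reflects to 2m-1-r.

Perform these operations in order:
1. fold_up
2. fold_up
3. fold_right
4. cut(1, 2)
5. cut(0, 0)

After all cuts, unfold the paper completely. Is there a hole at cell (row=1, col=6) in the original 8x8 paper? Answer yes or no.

Answer: yes

Derivation:
Op 1 fold_up: fold axis h@4; visible region now rows[0,4) x cols[0,8) = 4x8
Op 2 fold_up: fold axis h@2; visible region now rows[0,2) x cols[0,8) = 2x8
Op 3 fold_right: fold axis v@4; visible region now rows[0,2) x cols[4,8) = 2x4
Op 4 cut(1, 2): punch at orig (1,6); cuts so far [(1, 6)]; region rows[0,2) x cols[4,8) = 2x4
Op 5 cut(0, 0): punch at orig (0,4); cuts so far [(0, 4), (1, 6)]; region rows[0,2) x cols[4,8) = 2x4
Unfold 1 (reflect across v@4): 4 holes -> [(0, 3), (0, 4), (1, 1), (1, 6)]
Unfold 2 (reflect across h@2): 8 holes -> [(0, 3), (0, 4), (1, 1), (1, 6), (2, 1), (2, 6), (3, 3), (3, 4)]
Unfold 3 (reflect across h@4): 16 holes -> [(0, 3), (0, 4), (1, 1), (1, 6), (2, 1), (2, 6), (3, 3), (3, 4), (4, 3), (4, 4), (5, 1), (5, 6), (6, 1), (6, 6), (7, 3), (7, 4)]
Holes: [(0, 3), (0, 4), (1, 1), (1, 6), (2, 1), (2, 6), (3, 3), (3, 4), (4, 3), (4, 4), (5, 1), (5, 6), (6, 1), (6, 6), (7, 3), (7, 4)]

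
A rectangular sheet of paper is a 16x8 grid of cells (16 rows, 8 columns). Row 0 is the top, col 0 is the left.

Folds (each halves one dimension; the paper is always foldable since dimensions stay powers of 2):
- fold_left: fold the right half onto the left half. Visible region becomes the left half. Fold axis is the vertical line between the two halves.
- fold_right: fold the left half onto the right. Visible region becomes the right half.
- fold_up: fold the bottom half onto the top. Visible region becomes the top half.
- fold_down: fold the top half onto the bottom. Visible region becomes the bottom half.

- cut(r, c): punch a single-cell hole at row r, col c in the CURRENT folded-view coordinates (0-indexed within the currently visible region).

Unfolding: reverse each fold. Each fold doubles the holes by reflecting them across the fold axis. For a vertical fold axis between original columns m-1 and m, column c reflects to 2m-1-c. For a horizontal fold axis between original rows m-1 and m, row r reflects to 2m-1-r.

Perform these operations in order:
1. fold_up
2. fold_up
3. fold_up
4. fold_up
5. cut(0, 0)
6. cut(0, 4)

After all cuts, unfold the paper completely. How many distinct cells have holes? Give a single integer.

Answer: 32

Derivation:
Op 1 fold_up: fold axis h@8; visible region now rows[0,8) x cols[0,8) = 8x8
Op 2 fold_up: fold axis h@4; visible region now rows[0,4) x cols[0,8) = 4x8
Op 3 fold_up: fold axis h@2; visible region now rows[0,2) x cols[0,8) = 2x8
Op 4 fold_up: fold axis h@1; visible region now rows[0,1) x cols[0,8) = 1x8
Op 5 cut(0, 0): punch at orig (0,0); cuts so far [(0, 0)]; region rows[0,1) x cols[0,8) = 1x8
Op 6 cut(0, 4): punch at orig (0,4); cuts so far [(0, 0), (0, 4)]; region rows[0,1) x cols[0,8) = 1x8
Unfold 1 (reflect across h@1): 4 holes -> [(0, 0), (0, 4), (1, 0), (1, 4)]
Unfold 2 (reflect across h@2): 8 holes -> [(0, 0), (0, 4), (1, 0), (1, 4), (2, 0), (2, 4), (3, 0), (3, 4)]
Unfold 3 (reflect across h@4): 16 holes -> [(0, 0), (0, 4), (1, 0), (1, 4), (2, 0), (2, 4), (3, 0), (3, 4), (4, 0), (4, 4), (5, 0), (5, 4), (6, 0), (6, 4), (7, 0), (7, 4)]
Unfold 4 (reflect across h@8): 32 holes -> [(0, 0), (0, 4), (1, 0), (1, 4), (2, 0), (2, 4), (3, 0), (3, 4), (4, 0), (4, 4), (5, 0), (5, 4), (6, 0), (6, 4), (7, 0), (7, 4), (8, 0), (8, 4), (9, 0), (9, 4), (10, 0), (10, 4), (11, 0), (11, 4), (12, 0), (12, 4), (13, 0), (13, 4), (14, 0), (14, 4), (15, 0), (15, 4)]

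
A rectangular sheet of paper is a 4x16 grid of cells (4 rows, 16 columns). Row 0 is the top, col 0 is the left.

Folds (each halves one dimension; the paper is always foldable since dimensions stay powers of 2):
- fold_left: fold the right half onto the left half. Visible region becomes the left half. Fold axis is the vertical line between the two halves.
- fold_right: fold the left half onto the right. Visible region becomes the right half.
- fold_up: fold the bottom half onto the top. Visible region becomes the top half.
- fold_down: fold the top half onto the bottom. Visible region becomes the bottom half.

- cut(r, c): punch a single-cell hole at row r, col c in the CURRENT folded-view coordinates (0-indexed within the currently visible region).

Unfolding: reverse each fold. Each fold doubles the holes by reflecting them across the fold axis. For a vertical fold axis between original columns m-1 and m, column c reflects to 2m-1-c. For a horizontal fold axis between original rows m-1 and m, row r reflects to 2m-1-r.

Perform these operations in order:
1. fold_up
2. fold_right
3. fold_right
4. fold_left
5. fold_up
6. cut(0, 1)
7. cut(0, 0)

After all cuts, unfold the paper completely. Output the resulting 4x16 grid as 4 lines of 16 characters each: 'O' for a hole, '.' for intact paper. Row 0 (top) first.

Op 1 fold_up: fold axis h@2; visible region now rows[0,2) x cols[0,16) = 2x16
Op 2 fold_right: fold axis v@8; visible region now rows[0,2) x cols[8,16) = 2x8
Op 3 fold_right: fold axis v@12; visible region now rows[0,2) x cols[12,16) = 2x4
Op 4 fold_left: fold axis v@14; visible region now rows[0,2) x cols[12,14) = 2x2
Op 5 fold_up: fold axis h@1; visible region now rows[0,1) x cols[12,14) = 1x2
Op 6 cut(0, 1): punch at orig (0,13); cuts so far [(0, 13)]; region rows[0,1) x cols[12,14) = 1x2
Op 7 cut(0, 0): punch at orig (0,12); cuts so far [(0, 12), (0, 13)]; region rows[0,1) x cols[12,14) = 1x2
Unfold 1 (reflect across h@1): 4 holes -> [(0, 12), (0, 13), (1, 12), (1, 13)]
Unfold 2 (reflect across v@14): 8 holes -> [(0, 12), (0, 13), (0, 14), (0, 15), (1, 12), (1, 13), (1, 14), (1, 15)]
Unfold 3 (reflect across v@12): 16 holes -> [(0, 8), (0, 9), (0, 10), (0, 11), (0, 12), (0, 13), (0, 14), (0, 15), (1, 8), (1, 9), (1, 10), (1, 11), (1, 12), (1, 13), (1, 14), (1, 15)]
Unfold 4 (reflect across v@8): 32 holes -> [(0, 0), (0, 1), (0, 2), (0, 3), (0, 4), (0, 5), (0, 6), (0, 7), (0, 8), (0, 9), (0, 10), (0, 11), (0, 12), (0, 13), (0, 14), (0, 15), (1, 0), (1, 1), (1, 2), (1, 3), (1, 4), (1, 5), (1, 6), (1, 7), (1, 8), (1, 9), (1, 10), (1, 11), (1, 12), (1, 13), (1, 14), (1, 15)]
Unfold 5 (reflect across h@2): 64 holes -> [(0, 0), (0, 1), (0, 2), (0, 3), (0, 4), (0, 5), (0, 6), (0, 7), (0, 8), (0, 9), (0, 10), (0, 11), (0, 12), (0, 13), (0, 14), (0, 15), (1, 0), (1, 1), (1, 2), (1, 3), (1, 4), (1, 5), (1, 6), (1, 7), (1, 8), (1, 9), (1, 10), (1, 11), (1, 12), (1, 13), (1, 14), (1, 15), (2, 0), (2, 1), (2, 2), (2, 3), (2, 4), (2, 5), (2, 6), (2, 7), (2, 8), (2, 9), (2, 10), (2, 11), (2, 12), (2, 13), (2, 14), (2, 15), (3, 0), (3, 1), (3, 2), (3, 3), (3, 4), (3, 5), (3, 6), (3, 7), (3, 8), (3, 9), (3, 10), (3, 11), (3, 12), (3, 13), (3, 14), (3, 15)]

Answer: OOOOOOOOOOOOOOOO
OOOOOOOOOOOOOOOO
OOOOOOOOOOOOOOOO
OOOOOOOOOOOOOOOO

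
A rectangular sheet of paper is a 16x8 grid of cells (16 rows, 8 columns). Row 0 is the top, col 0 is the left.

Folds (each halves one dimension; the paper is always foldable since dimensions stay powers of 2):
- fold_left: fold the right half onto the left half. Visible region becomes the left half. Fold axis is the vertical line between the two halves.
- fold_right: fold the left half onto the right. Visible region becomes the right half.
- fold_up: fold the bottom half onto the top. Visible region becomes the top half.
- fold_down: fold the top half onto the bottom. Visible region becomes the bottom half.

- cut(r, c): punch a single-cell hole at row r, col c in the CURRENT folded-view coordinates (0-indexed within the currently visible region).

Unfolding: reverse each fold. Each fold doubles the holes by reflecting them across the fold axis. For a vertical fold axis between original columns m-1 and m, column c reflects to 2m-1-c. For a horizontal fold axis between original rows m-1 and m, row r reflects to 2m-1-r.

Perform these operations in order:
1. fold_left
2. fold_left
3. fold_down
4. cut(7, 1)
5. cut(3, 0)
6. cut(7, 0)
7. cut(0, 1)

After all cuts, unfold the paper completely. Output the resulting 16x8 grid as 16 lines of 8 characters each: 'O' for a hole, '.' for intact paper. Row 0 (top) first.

Op 1 fold_left: fold axis v@4; visible region now rows[0,16) x cols[0,4) = 16x4
Op 2 fold_left: fold axis v@2; visible region now rows[0,16) x cols[0,2) = 16x2
Op 3 fold_down: fold axis h@8; visible region now rows[8,16) x cols[0,2) = 8x2
Op 4 cut(7, 1): punch at orig (15,1); cuts so far [(15, 1)]; region rows[8,16) x cols[0,2) = 8x2
Op 5 cut(3, 0): punch at orig (11,0); cuts so far [(11, 0), (15, 1)]; region rows[8,16) x cols[0,2) = 8x2
Op 6 cut(7, 0): punch at orig (15,0); cuts so far [(11, 0), (15, 0), (15, 1)]; region rows[8,16) x cols[0,2) = 8x2
Op 7 cut(0, 1): punch at orig (8,1); cuts so far [(8, 1), (11, 0), (15, 0), (15, 1)]; region rows[8,16) x cols[0,2) = 8x2
Unfold 1 (reflect across h@8): 8 holes -> [(0, 0), (0, 1), (4, 0), (7, 1), (8, 1), (11, 0), (15, 0), (15, 1)]
Unfold 2 (reflect across v@2): 16 holes -> [(0, 0), (0, 1), (0, 2), (0, 3), (4, 0), (4, 3), (7, 1), (7, 2), (8, 1), (8, 2), (11, 0), (11, 3), (15, 0), (15, 1), (15, 2), (15, 3)]
Unfold 3 (reflect across v@4): 32 holes -> [(0, 0), (0, 1), (0, 2), (0, 3), (0, 4), (0, 5), (0, 6), (0, 7), (4, 0), (4, 3), (4, 4), (4, 7), (7, 1), (7, 2), (7, 5), (7, 6), (8, 1), (8, 2), (8, 5), (8, 6), (11, 0), (11, 3), (11, 4), (11, 7), (15, 0), (15, 1), (15, 2), (15, 3), (15, 4), (15, 5), (15, 6), (15, 7)]

Answer: OOOOOOOO
........
........
........
O..OO..O
........
........
.OO..OO.
.OO..OO.
........
........
O..OO..O
........
........
........
OOOOOOOO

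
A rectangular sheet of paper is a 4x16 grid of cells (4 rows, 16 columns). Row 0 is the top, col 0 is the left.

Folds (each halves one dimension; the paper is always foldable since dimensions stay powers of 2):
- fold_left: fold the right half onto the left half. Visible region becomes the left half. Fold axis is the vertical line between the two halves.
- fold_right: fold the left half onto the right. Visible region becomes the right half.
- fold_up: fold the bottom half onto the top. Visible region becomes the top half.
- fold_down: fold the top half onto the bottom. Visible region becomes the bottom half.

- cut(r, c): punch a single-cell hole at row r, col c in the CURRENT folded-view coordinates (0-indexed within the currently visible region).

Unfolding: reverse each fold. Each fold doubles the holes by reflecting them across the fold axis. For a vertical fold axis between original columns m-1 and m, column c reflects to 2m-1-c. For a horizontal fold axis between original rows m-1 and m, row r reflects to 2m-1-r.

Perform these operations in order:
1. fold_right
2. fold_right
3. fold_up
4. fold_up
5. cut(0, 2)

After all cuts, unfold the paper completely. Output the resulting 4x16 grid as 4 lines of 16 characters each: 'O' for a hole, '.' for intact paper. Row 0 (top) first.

Answer: .O....O..O....O.
.O....O..O....O.
.O....O..O....O.
.O....O..O....O.

Derivation:
Op 1 fold_right: fold axis v@8; visible region now rows[0,4) x cols[8,16) = 4x8
Op 2 fold_right: fold axis v@12; visible region now rows[0,4) x cols[12,16) = 4x4
Op 3 fold_up: fold axis h@2; visible region now rows[0,2) x cols[12,16) = 2x4
Op 4 fold_up: fold axis h@1; visible region now rows[0,1) x cols[12,16) = 1x4
Op 5 cut(0, 2): punch at orig (0,14); cuts so far [(0, 14)]; region rows[0,1) x cols[12,16) = 1x4
Unfold 1 (reflect across h@1): 2 holes -> [(0, 14), (1, 14)]
Unfold 2 (reflect across h@2): 4 holes -> [(0, 14), (1, 14), (2, 14), (3, 14)]
Unfold 3 (reflect across v@12): 8 holes -> [(0, 9), (0, 14), (1, 9), (1, 14), (2, 9), (2, 14), (3, 9), (3, 14)]
Unfold 4 (reflect across v@8): 16 holes -> [(0, 1), (0, 6), (0, 9), (0, 14), (1, 1), (1, 6), (1, 9), (1, 14), (2, 1), (2, 6), (2, 9), (2, 14), (3, 1), (3, 6), (3, 9), (3, 14)]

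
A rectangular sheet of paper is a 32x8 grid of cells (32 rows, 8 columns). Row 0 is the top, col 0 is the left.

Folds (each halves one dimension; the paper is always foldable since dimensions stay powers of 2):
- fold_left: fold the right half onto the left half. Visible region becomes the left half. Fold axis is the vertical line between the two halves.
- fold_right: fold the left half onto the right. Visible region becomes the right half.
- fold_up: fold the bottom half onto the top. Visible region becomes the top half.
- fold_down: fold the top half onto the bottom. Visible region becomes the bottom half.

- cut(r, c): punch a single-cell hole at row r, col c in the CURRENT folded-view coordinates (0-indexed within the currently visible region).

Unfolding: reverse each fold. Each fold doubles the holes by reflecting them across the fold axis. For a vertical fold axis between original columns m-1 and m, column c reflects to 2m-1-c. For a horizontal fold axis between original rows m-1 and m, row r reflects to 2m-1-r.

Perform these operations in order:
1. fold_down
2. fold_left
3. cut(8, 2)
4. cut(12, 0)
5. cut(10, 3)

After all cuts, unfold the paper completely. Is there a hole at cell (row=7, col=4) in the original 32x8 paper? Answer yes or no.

Answer: no

Derivation:
Op 1 fold_down: fold axis h@16; visible region now rows[16,32) x cols[0,8) = 16x8
Op 2 fold_left: fold axis v@4; visible region now rows[16,32) x cols[0,4) = 16x4
Op 3 cut(8, 2): punch at orig (24,2); cuts so far [(24, 2)]; region rows[16,32) x cols[0,4) = 16x4
Op 4 cut(12, 0): punch at orig (28,0); cuts so far [(24, 2), (28, 0)]; region rows[16,32) x cols[0,4) = 16x4
Op 5 cut(10, 3): punch at orig (26,3); cuts so far [(24, 2), (26, 3), (28, 0)]; region rows[16,32) x cols[0,4) = 16x4
Unfold 1 (reflect across v@4): 6 holes -> [(24, 2), (24, 5), (26, 3), (26, 4), (28, 0), (28, 7)]
Unfold 2 (reflect across h@16): 12 holes -> [(3, 0), (3, 7), (5, 3), (5, 4), (7, 2), (7, 5), (24, 2), (24, 5), (26, 3), (26, 4), (28, 0), (28, 7)]
Holes: [(3, 0), (3, 7), (5, 3), (5, 4), (7, 2), (7, 5), (24, 2), (24, 5), (26, 3), (26, 4), (28, 0), (28, 7)]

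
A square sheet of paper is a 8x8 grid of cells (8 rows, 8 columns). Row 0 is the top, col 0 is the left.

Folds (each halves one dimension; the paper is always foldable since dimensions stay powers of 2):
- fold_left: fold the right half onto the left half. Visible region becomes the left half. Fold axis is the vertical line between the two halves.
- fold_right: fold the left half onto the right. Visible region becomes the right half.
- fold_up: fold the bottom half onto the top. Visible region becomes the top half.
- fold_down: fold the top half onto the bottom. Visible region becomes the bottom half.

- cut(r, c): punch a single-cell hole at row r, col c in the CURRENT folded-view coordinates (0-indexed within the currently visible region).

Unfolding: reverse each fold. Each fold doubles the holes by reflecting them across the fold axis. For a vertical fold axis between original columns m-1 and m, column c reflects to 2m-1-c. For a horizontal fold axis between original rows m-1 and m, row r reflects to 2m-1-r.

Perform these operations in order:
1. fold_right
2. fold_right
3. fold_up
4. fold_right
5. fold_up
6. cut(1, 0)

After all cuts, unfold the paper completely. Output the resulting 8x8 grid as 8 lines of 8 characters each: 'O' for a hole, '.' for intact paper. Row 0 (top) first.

Answer: ........
OOOOOOOO
OOOOOOOO
........
........
OOOOOOOO
OOOOOOOO
........

Derivation:
Op 1 fold_right: fold axis v@4; visible region now rows[0,8) x cols[4,8) = 8x4
Op 2 fold_right: fold axis v@6; visible region now rows[0,8) x cols[6,8) = 8x2
Op 3 fold_up: fold axis h@4; visible region now rows[0,4) x cols[6,8) = 4x2
Op 4 fold_right: fold axis v@7; visible region now rows[0,4) x cols[7,8) = 4x1
Op 5 fold_up: fold axis h@2; visible region now rows[0,2) x cols[7,8) = 2x1
Op 6 cut(1, 0): punch at orig (1,7); cuts so far [(1, 7)]; region rows[0,2) x cols[7,8) = 2x1
Unfold 1 (reflect across h@2): 2 holes -> [(1, 7), (2, 7)]
Unfold 2 (reflect across v@7): 4 holes -> [(1, 6), (1, 7), (2, 6), (2, 7)]
Unfold 3 (reflect across h@4): 8 holes -> [(1, 6), (1, 7), (2, 6), (2, 7), (5, 6), (5, 7), (6, 6), (6, 7)]
Unfold 4 (reflect across v@6): 16 holes -> [(1, 4), (1, 5), (1, 6), (1, 7), (2, 4), (2, 5), (2, 6), (2, 7), (5, 4), (5, 5), (5, 6), (5, 7), (6, 4), (6, 5), (6, 6), (6, 7)]
Unfold 5 (reflect across v@4): 32 holes -> [(1, 0), (1, 1), (1, 2), (1, 3), (1, 4), (1, 5), (1, 6), (1, 7), (2, 0), (2, 1), (2, 2), (2, 3), (2, 4), (2, 5), (2, 6), (2, 7), (5, 0), (5, 1), (5, 2), (5, 3), (5, 4), (5, 5), (5, 6), (5, 7), (6, 0), (6, 1), (6, 2), (6, 3), (6, 4), (6, 5), (6, 6), (6, 7)]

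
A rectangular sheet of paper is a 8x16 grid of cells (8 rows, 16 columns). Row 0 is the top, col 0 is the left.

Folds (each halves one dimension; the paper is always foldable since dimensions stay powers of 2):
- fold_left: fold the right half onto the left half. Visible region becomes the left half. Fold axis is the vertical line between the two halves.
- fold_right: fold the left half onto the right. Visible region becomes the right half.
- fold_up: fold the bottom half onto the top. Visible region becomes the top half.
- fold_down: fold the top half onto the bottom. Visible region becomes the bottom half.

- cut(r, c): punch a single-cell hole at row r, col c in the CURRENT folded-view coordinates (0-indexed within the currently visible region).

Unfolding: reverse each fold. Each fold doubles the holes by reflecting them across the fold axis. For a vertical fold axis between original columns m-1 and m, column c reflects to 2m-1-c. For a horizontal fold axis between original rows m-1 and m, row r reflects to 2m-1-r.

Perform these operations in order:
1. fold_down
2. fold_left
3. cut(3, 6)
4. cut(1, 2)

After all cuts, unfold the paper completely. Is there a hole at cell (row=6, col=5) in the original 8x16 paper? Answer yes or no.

Op 1 fold_down: fold axis h@4; visible region now rows[4,8) x cols[0,16) = 4x16
Op 2 fold_left: fold axis v@8; visible region now rows[4,8) x cols[0,8) = 4x8
Op 3 cut(3, 6): punch at orig (7,6); cuts so far [(7, 6)]; region rows[4,8) x cols[0,8) = 4x8
Op 4 cut(1, 2): punch at orig (5,2); cuts so far [(5, 2), (7, 6)]; region rows[4,8) x cols[0,8) = 4x8
Unfold 1 (reflect across v@8): 4 holes -> [(5, 2), (5, 13), (7, 6), (7, 9)]
Unfold 2 (reflect across h@4): 8 holes -> [(0, 6), (0, 9), (2, 2), (2, 13), (5, 2), (5, 13), (7, 6), (7, 9)]
Holes: [(0, 6), (0, 9), (2, 2), (2, 13), (5, 2), (5, 13), (7, 6), (7, 9)]

Answer: no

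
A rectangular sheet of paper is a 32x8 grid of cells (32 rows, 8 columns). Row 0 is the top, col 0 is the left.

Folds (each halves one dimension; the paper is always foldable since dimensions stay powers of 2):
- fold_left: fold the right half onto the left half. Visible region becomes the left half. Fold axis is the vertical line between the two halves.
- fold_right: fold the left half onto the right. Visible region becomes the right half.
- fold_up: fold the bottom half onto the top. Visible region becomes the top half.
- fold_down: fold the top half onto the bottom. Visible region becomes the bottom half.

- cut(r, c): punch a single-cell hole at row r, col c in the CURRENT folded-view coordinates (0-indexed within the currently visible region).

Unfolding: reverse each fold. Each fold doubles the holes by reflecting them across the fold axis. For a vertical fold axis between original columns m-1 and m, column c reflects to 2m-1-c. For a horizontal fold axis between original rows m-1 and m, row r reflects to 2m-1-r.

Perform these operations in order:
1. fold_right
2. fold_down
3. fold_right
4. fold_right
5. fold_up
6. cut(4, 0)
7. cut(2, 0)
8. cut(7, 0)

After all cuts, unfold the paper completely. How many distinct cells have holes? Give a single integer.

Answer: 96

Derivation:
Op 1 fold_right: fold axis v@4; visible region now rows[0,32) x cols[4,8) = 32x4
Op 2 fold_down: fold axis h@16; visible region now rows[16,32) x cols[4,8) = 16x4
Op 3 fold_right: fold axis v@6; visible region now rows[16,32) x cols[6,8) = 16x2
Op 4 fold_right: fold axis v@7; visible region now rows[16,32) x cols[7,8) = 16x1
Op 5 fold_up: fold axis h@24; visible region now rows[16,24) x cols[7,8) = 8x1
Op 6 cut(4, 0): punch at orig (20,7); cuts so far [(20, 7)]; region rows[16,24) x cols[7,8) = 8x1
Op 7 cut(2, 0): punch at orig (18,7); cuts so far [(18, 7), (20, 7)]; region rows[16,24) x cols[7,8) = 8x1
Op 8 cut(7, 0): punch at orig (23,7); cuts so far [(18, 7), (20, 7), (23, 7)]; region rows[16,24) x cols[7,8) = 8x1
Unfold 1 (reflect across h@24): 6 holes -> [(18, 7), (20, 7), (23, 7), (24, 7), (27, 7), (29, 7)]
Unfold 2 (reflect across v@7): 12 holes -> [(18, 6), (18, 7), (20, 6), (20, 7), (23, 6), (23, 7), (24, 6), (24, 7), (27, 6), (27, 7), (29, 6), (29, 7)]
Unfold 3 (reflect across v@6): 24 holes -> [(18, 4), (18, 5), (18, 6), (18, 7), (20, 4), (20, 5), (20, 6), (20, 7), (23, 4), (23, 5), (23, 6), (23, 7), (24, 4), (24, 5), (24, 6), (24, 7), (27, 4), (27, 5), (27, 6), (27, 7), (29, 4), (29, 5), (29, 6), (29, 7)]
Unfold 4 (reflect across h@16): 48 holes -> [(2, 4), (2, 5), (2, 6), (2, 7), (4, 4), (4, 5), (4, 6), (4, 7), (7, 4), (7, 5), (7, 6), (7, 7), (8, 4), (8, 5), (8, 6), (8, 7), (11, 4), (11, 5), (11, 6), (11, 7), (13, 4), (13, 5), (13, 6), (13, 7), (18, 4), (18, 5), (18, 6), (18, 7), (20, 4), (20, 5), (20, 6), (20, 7), (23, 4), (23, 5), (23, 6), (23, 7), (24, 4), (24, 5), (24, 6), (24, 7), (27, 4), (27, 5), (27, 6), (27, 7), (29, 4), (29, 5), (29, 6), (29, 7)]
Unfold 5 (reflect across v@4): 96 holes -> [(2, 0), (2, 1), (2, 2), (2, 3), (2, 4), (2, 5), (2, 6), (2, 7), (4, 0), (4, 1), (4, 2), (4, 3), (4, 4), (4, 5), (4, 6), (4, 7), (7, 0), (7, 1), (7, 2), (7, 3), (7, 4), (7, 5), (7, 6), (7, 7), (8, 0), (8, 1), (8, 2), (8, 3), (8, 4), (8, 5), (8, 6), (8, 7), (11, 0), (11, 1), (11, 2), (11, 3), (11, 4), (11, 5), (11, 6), (11, 7), (13, 0), (13, 1), (13, 2), (13, 3), (13, 4), (13, 5), (13, 6), (13, 7), (18, 0), (18, 1), (18, 2), (18, 3), (18, 4), (18, 5), (18, 6), (18, 7), (20, 0), (20, 1), (20, 2), (20, 3), (20, 4), (20, 5), (20, 6), (20, 7), (23, 0), (23, 1), (23, 2), (23, 3), (23, 4), (23, 5), (23, 6), (23, 7), (24, 0), (24, 1), (24, 2), (24, 3), (24, 4), (24, 5), (24, 6), (24, 7), (27, 0), (27, 1), (27, 2), (27, 3), (27, 4), (27, 5), (27, 6), (27, 7), (29, 0), (29, 1), (29, 2), (29, 3), (29, 4), (29, 5), (29, 6), (29, 7)]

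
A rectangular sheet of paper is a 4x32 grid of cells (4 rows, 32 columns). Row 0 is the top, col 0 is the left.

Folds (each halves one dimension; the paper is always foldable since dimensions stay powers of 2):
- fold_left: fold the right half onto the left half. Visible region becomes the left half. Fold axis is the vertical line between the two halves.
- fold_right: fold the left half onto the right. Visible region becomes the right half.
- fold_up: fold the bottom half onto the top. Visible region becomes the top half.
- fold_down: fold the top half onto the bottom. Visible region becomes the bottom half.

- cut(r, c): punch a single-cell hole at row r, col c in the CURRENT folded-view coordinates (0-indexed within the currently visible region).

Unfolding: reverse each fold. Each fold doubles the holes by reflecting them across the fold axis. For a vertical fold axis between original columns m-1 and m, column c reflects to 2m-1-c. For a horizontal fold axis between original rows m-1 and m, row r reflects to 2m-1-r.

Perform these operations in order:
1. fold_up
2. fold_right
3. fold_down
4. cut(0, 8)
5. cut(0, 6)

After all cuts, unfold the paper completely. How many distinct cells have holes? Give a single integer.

Answer: 16

Derivation:
Op 1 fold_up: fold axis h@2; visible region now rows[0,2) x cols[0,32) = 2x32
Op 2 fold_right: fold axis v@16; visible region now rows[0,2) x cols[16,32) = 2x16
Op 3 fold_down: fold axis h@1; visible region now rows[1,2) x cols[16,32) = 1x16
Op 4 cut(0, 8): punch at orig (1,24); cuts so far [(1, 24)]; region rows[1,2) x cols[16,32) = 1x16
Op 5 cut(0, 6): punch at orig (1,22); cuts so far [(1, 22), (1, 24)]; region rows[1,2) x cols[16,32) = 1x16
Unfold 1 (reflect across h@1): 4 holes -> [(0, 22), (0, 24), (1, 22), (1, 24)]
Unfold 2 (reflect across v@16): 8 holes -> [(0, 7), (0, 9), (0, 22), (0, 24), (1, 7), (1, 9), (1, 22), (1, 24)]
Unfold 3 (reflect across h@2): 16 holes -> [(0, 7), (0, 9), (0, 22), (0, 24), (1, 7), (1, 9), (1, 22), (1, 24), (2, 7), (2, 9), (2, 22), (2, 24), (3, 7), (3, 9), (3, 22), (3, 24)]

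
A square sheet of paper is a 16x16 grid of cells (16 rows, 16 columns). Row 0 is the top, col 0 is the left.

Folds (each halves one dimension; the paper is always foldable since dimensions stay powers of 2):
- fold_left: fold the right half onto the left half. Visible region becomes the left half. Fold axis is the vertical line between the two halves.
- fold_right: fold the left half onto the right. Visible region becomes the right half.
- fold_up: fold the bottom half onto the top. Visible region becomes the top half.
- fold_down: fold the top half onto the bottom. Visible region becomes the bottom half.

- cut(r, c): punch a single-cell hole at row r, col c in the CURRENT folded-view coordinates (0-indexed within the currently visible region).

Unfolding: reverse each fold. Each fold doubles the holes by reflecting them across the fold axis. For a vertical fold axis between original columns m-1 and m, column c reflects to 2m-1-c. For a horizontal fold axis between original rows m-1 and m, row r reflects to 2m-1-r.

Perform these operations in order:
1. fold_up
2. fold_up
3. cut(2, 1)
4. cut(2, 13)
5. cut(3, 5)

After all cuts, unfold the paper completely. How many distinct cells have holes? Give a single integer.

Answer: 12

Derivation:
Op 1 fold_up: fold axis h@8; visible region now rows[0,8) x cols[0,16) = 8x16
Op 2 fold_up: fold axis h@4; visible region now rows[0,4) x cols[0,16) = 4x16
Op 3 cut(2, 1): punch at orig (2,1); cuts so far [(2, 1)]; region rows[0,4) x cols[0,16) = 4x16
Op 4 cut(2, 13): punch at orig (2,13); cuts so far [(2, 1), (2, 13)]; region rows[0,4) x cols[0,16) = 4x16
Op 5 cut(3, 5): punch at orig (3,5); cuts so far [(2, 1), (2, 13), (3, 5)]; region rows[0,4) x cols[0,16) = 4x16
Unfold 1 (reflect across h@4): 6 holes -> [(2, 1), (2, 13), (3, 5), (4, 5), (5, 1), (5, 13)]
Unfold 2 (reflect across h@8): 12 holes -> [(2, 1), (2, 13), (3, 5), (4, 5), (5, 1), (5, 13), (10, 1), (10, 13), (11, 5), (12, 5), (13, 1), (13, 13)]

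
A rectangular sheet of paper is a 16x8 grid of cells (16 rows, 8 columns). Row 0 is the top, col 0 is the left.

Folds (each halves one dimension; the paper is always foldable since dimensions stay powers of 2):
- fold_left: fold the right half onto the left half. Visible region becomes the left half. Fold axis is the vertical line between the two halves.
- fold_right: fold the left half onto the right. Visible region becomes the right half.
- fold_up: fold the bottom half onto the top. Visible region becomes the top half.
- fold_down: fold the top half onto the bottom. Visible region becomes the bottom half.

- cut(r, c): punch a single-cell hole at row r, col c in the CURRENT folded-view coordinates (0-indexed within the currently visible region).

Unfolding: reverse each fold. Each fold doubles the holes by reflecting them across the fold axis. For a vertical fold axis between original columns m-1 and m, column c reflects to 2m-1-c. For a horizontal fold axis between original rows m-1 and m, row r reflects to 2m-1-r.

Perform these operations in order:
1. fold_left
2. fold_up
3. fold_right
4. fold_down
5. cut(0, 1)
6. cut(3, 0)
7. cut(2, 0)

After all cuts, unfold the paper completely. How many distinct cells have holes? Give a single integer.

Op 1 fold_left: fold axis v@4; visible region now rows[0,16) x cols[0,4) = 16x4
Op 2 fold_up: fold axis h@8; visible region now rows[0,8) x cols[0,4) = 8x4
Op 3 fold_right: fold axis v@2; visible region now rows[0,8) x cols[2,4) = 8x2
Op 4 fold_down: fold axis h@4; visible region now rows[4,8) x cols[2,4) = 4x2
Op 5 cut(0, 1): punch at orig (4,3); cuts so far [(4, 3)]; region rows[4,8) x cols[2,4) = 4x2
Op 6 cut(3, 0): punch at orig (7,2); cuts so far [(4, 3), (7, 2)]; region rows[4,8) x cols[2,4) = 4x2
Op 7 cut(2, 0): punch at orig (6,2); cuts so far [(4, 3), (6, 2), (7, 2)]; region rows[4,8) x cols[2,4) = 4x2
Unfold 1 (reflect across h@4): 6 holes -> [(0, 2), (1, 2), (3, 3), (4, 3), (6, 2), (7, 2)]
Unfold 2 (reflect across v@2): 12 holes -> [(0, 1), (0, 2), (1, 1), (1, 2), (3, 0), (3, 3), (4, 0), (4, 3), (6, 1), (6, 2), (7, 1), (7, 2)]
Unfold 3 (reflect across h@8): 24 holes -> [(0, 1), (0, 2), (1, 1), (1, 2), (3, 0), (3, 3), (4, 0), (4, 3), (6, 1), (6, 2), (7, 1), (7, 2), (8, 1), (8, 2), (9, 1), (9, 2), (11, 0), (11, 3), (12, 0), (12, 3), (14, 1), (14, 2), (15, 1), (15, 2)]
Unfold 4 (reflect across v@4): 48 holes -> [(0, 1), (0, 2), (0, 5), (0, 6), (1, 1), (1, 2), (1, 5), (1, 6), (3, 0), (3, 3), (3, 4), (3, 7), (4, 0), (4, 3), (4, 4), (4, 7), (6, 1), (6, 2), (6, 5), (6, 6), (7, 1), (7, 2), (7, 5), (7, 6), (8, 1), (8, 2), (8, 5), (8, 6), (9, 1), (9, 2), (9, 5), (9, 6), (11, 0), (11, 3), (11, 4), (11, 7), (12, 0), (12, 3), (12, 4), (12, 7), (14, 1), (14, 2), (14, 5), (14, 6), (15, 1), (15, 2), (15, 5), (15, 6)]

Answer: 48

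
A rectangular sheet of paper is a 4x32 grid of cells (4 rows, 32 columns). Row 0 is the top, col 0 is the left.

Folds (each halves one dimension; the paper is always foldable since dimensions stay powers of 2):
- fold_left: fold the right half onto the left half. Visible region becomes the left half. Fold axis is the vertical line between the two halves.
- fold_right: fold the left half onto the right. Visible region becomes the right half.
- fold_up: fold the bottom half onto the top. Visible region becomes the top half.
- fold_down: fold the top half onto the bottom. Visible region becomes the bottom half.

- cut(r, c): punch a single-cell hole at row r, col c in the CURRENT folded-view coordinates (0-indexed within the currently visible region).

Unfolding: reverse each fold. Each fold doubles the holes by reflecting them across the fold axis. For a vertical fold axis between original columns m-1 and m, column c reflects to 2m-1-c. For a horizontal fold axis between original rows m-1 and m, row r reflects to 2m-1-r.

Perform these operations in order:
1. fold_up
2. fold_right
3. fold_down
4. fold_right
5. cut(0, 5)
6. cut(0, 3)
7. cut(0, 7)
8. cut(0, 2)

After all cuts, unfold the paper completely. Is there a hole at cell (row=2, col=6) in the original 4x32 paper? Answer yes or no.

Op 1 fold_up: fold axis h@2; visible region now rows[0,2) x cols[0,32) = 2x32
Op 2 fold_right: fold axis v@16; visible region now rows[0,2) x cols[16,32) = 2x16
Op 3 fold_down: fold axis h@1; visible region now rows[1,2) x cols[16,32) = 1x16
Op 4 fold_right: fold axis v@24; visible region now rows[1,2) x cols[24,32) = 1x8
Op 5 cut(0, 5): punch at orig (1,29); cuts so far [(1, 29)]; region rows[1,2) x cols[24,32) = 1x8
Op 6 cut(0, 3): punch at orig (1,27); cuts so far [(1, 27), (1, 29)]; region rows[1,2) x cols[24,32) = 1x8
Op 7 cut(0, 7): punch at orig (1,31); cuts so far [(1, 27), (1, 29), (1, 31)]; region rows[1,2) x cols[24,32) = 1x8
Op 8 cut(0, 2): punch at orig (1,26); cuts so far [(1, 26), (1, 27), (1, 29), (1, 31)]; region rows[1,2) x cols[24,32) = 1x8
Unfold 1 (reflect across v@24): 8 holes -> [(1, 16), (1, 18), (1, 20), (1, 21), (1, 26), (1, 27), (1, 29), (1, 31)]
Unfold 2 (reflect across h@1): 16 holes -> [(0, 16), (0, 18), (0, 20), (0, 21), (0, 26), (0, 27), (0, 29), (0, 31), (1, 16), (1, 18), (1, 20), (1, 21), (1, 26), (1, 27), (1, 29), (1, 31)]
Unfold 3 (reflect across v@16): 32 holes -> [(0, 0), (0, 2), (0, 4), (0, 5), (0, 10), (0, 11), (0, 13), (0, 15), (0, 16), (0, 18), (0, 20), (0, 21), (0, 26), (0, 27), (0, 29), (0, 31), (1, 0), (1, 2), (1, 4), (1, 5), (1, 10), (1, 11), (1, 13), (1, 15), (1, 16), (1, 18), (1, 20), (1, 21), (1, 26), (1, 27), (1, 29), (1, 31)]
Unfold 4 (reflect across h@2): 64 holes -> [(0, 0), (0, 2), (0, 4), (0, 5), (0, 10), (0, 11), (0, 13), (0, 15), (0, 16), (0, 18), (0, 20), (0, 21), (0, 26), (0, 27), (0, 29), (0, 31), (1, 0), (1, 2), (1, 4), (1, 5), (1, 10), (1, 11), (1, 13), (1, 15), (1, 16), (1, 18), (1, 20), (1, 21), (1, 26), (1, 27), (1, 29), (1, 31), (2, 0), (2, 2), (2, 4), (2, 5), (2, 10), (2, 11), (2, 13), (2, 15), (2, 16), (2, 18), (2, 20), (2, 21), (2, 26), (2, 27), (2, 29), (2, 31), (3, 0), (3, 2), (3, 4), (3, 5), (3, 10), (3, 11), (3, 13), (3, 15), (3, 16), (3, 18), (3, 20), (3, 21), (3, 26), (3, 27), (3, 29), (3, 31)]
Holes: [(0, 0), (0, 2), (0, 4), (0, 5), (0, 10), (0, 11), (0, 13), (0, 15), (0, 16), (0, 18), (0, 20), (0, 21), (0, 26), (0, 27), (0, 29), (0, 31), (1, 0), (1, 2), (1, 4), (1, 5), (1, 10), (1, 11), (1, 13), (1, 15), (1, 16), (1, 18), (1, 20), (1, 21), (1, 26), (1, 27), (1, 29), (1, 31), (2, 0), (2, 2), (2, 4), (2, 5), (2, 10), (2, 11), (2, 13), (2, 15), (2, 16), (2, 18), (2, 20), (2, 21), (2, 26), (2, 27), (2, 29), (2, 31), (3, 0), (3, 2), (3, 4), (3, 5), (3, 10), (3, 11), (3, 13), (3, 15), (3, 16), (3, 18), (3, 20), (3, 21), (3, 26), (3, 27), (3, 29), (3, 31)]

Answer: no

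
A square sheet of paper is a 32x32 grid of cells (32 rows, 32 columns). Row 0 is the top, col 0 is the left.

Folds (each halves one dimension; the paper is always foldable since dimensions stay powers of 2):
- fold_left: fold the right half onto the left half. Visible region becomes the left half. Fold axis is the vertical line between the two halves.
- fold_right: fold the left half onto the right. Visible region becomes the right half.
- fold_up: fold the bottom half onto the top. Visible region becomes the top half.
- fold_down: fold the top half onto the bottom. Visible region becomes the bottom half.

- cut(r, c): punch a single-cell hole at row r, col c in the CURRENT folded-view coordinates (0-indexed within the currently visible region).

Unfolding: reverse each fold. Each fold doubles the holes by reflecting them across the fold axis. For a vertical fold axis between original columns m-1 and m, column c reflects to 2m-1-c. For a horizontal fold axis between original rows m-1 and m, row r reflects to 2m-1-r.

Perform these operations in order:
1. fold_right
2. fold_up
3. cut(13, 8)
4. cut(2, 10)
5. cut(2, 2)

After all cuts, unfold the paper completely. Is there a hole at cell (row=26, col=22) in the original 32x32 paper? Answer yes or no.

Answer: no

Derivation:
Op 1 fold_right: fold axis v@16; visible region now rows[0,32) x cols[16,32) = 32x16
Op 2 fold_up: fold axis h@16; visible region now rows[0,16) x cols[16,32) = 16x16
Op 3 cut(13, 8): punch at orig (13,24); cuts so far [(13, 24)]; region rows[0,16) x cols[16,32) = 16x16
Op 4 cut(2, 10): punch at orig (2,26); cuts so far [(2, 26), (13, 24)]; region rows[0,16) x cols[16,32) = 16x16
Op 5 cut(2, 2): punch at orig (2,18); cuts so far [(2, 18), (2, 26), (13, 24)]; region rows[0,16) x cols[16,32) = 16x16
Unfold 1 (reflect across h@16): 6 holes -> [(2, 18), (2, 26), (13, 24), (18, 24), (29, 18), (29, 26)]
Unfold 2 (reflect across v@16): 12 holes -> [(2, 5), (2, 13), (2, 18), (2, 26), (13, 7), (13, 24), (18, 7), (18, 24), (29, 5), (29, 13), (29, 18), (29, 26)]
Holes: [(2, 5), (2, 13), (2, 18), (2, 26), (13, 7), (13, 24), (18, 7), (18, 24), (29, 5), (29, 13), (29, 18), (29, 26)]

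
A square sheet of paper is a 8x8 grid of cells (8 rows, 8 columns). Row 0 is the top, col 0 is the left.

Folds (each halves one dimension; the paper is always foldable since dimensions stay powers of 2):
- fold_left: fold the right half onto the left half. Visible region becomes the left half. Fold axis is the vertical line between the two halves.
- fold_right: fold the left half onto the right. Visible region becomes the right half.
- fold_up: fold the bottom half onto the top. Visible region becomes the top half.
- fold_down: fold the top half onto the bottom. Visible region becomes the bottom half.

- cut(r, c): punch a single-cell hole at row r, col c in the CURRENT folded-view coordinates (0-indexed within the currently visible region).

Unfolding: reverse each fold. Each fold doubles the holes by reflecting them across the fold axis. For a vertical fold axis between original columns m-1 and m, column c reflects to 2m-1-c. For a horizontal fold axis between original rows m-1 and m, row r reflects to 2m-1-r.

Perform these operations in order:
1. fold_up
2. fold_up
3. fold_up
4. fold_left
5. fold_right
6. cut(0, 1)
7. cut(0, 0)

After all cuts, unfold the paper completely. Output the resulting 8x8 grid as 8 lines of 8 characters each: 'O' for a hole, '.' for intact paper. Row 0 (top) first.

Op 1 fold_up: fold axis h@4; visible region now rows[0,4) x cols[0,8) = 4x8
Op 2 fold_up: fold axis h@2; visible region now rows[0,2) x cols[0,8) = 2x8
Op 3 fold_up: fold axis h@1; visible region now rows[0,1) x cols[0,8) = 1x8
Op 4 fold_left: fold axis v@4; visible region now rows[0,1) x cols[0,4) = 1x4
Op 5 fold_right: fold axis v@2; visible region now rows[0,1) x cols[2,4) = 1x2
Op 6 cut(0, 1): punch at orig (0,3); cuts so far [(0, 3)]; region rows[0,1) x cols[2,4) = 1x2
Op 7 cut(0, 0): punch at orig (0,2); cuts so far [(0, 2), (0, 3)]; region rows[0,1) x cols[2,4) = 1x2
Unfold 1 (reflect across v@2): 4 holes -> [(0, 0), (0, 1), (0, 2), (0, 3)]
Unfold 2 (reflect across v@4): 8 holes -> [(0, 0), (0, 1), (0, 2), (0, 3), (0, 4), (0, 5), (0, 6), (0, 7)]
Unfold 3 (reflect across h@1): 16 holes -> [(0, 0), (0, 1), (0, 2), (0, 3), (0, 4), (0, 5), (0, 6), (0, 7), (1, 0), (1, 1), (1, 2), (1, 3), (1, 4), (1, 5), (1, 6), (1, 7)]
Unfold 4 (reflect across h@2): 32 holes -> [(0, 0), (0, 1), (0, 2), (0, 3), (0, 4), (0, 5), (0, 6), (0, 7), (1, 0), (1, 1), (1, 2), (1, 3), (1, 4), (1, 5), (1, 6), (1, 7), (2, 0), (2, 1), (2, 2), (2, 3), (2, 4), (2, 5), (2, 6), (2, 7), (3, 0), (3, 1), (3, 2), (3, 3), (3, 4), (3, 5), (3, 6), (3, 7)]
Unfold 5 (reflect across h@4): 64 holes -> [(0, 0), (0, 1), (0, 2), (0, 3), (0, 4), (0, 5), (0, 6), (0, 7), (1, 0), (1, 1), (1, 2), (1, 3), (1, 4), (1, 5), (1, 6), (1, 7), (2, 0), (2, 1), (2, 2), (2, 3), (2, 4), (2, 5), (2, 6), (2, 7), (3, 0), (3, 1), (3, 2), (3, 3), (3, 4), (3, 5), (3, 6), (3, 7), (4, 0), (4, 1), (4, 2), (4, 3), (4, 4), (4, 5), (4, 6), (4, 7), (5, 0), (5, 1), (5, 2), (5, 3), (5, 4), (5, 5), (5, 6), (5, 7), (6, 0), (6, 1), (6, 2), (6, 3), (6, 4), (6, 5), (6, 6), (6, 7), (7, 0), (7, 1), (7, 2), (7, 3), (7, 4), (7, 5), (7, 6), (7, 7)]

Answer: OOOOOOOO
OOOOOOOO
OOOOOOOO
OOOOOOOO
OOOOOOOO
OOOOOOOO
OOOOOOOO
OOOOOOOO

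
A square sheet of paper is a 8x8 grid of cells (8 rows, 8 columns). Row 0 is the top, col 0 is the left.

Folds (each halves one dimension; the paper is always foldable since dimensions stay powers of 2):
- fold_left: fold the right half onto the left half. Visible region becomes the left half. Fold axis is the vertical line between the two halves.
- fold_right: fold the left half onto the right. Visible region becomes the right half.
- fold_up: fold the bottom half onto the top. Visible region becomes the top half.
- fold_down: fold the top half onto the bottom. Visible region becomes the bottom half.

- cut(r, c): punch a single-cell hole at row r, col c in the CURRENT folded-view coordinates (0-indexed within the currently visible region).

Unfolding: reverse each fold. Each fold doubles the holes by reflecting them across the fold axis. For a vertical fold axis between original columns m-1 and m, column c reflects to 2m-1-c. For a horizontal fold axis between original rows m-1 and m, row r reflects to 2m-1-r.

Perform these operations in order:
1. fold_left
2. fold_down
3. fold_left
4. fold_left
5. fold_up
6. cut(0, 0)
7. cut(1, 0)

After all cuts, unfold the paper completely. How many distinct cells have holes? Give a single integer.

Op 1 fold_left: fold axis v@4; visible region now rows[0,8) x cols[0,4) = 8x4
Op 2 fold_down: fold axis h@4; visible region now rows[4,8) x cols[0,4) = 4x4
Op 3 fold_left: fold axis v@2; visible region now rows[4,8) x cols[0,2) = 4x2
Op 4 fold_left: fold axis v@1; visible region now rows[4,8) x cols[0,1) = 4x1
Op 5 fold_up: fold axis h@6; visible region now rows[4,6) x cols[0,1) = 2x1
Op 6 cut(0, 0): punch at orig (4,0); cuts so far [(4, 0)]; region rows[4,6) x cols[0,1) = 2x1
Op 7 cut(1, 0): punch at orig (5,0); cuts so far [(4, 0), (5, 0)]; region rows[4,6) x cols[0,1) = 2x1
Unfold 1 (reflect across h@6): 4 holes -> [(4, 0), (5, 0), (6, 0), (7, 0)]
Unfold 2 (reflect across v@1): 8 holes -> [(4, 0), (4, 1), (5, 0), (5, 1), (6, 0), (6, 1), (7, 0), (7, 1)]
Unfold 3 (reflect across v@2): 16 holes -> [(4, 0), (4, 1), (4, 2), (4, 3), (5, 0), (5, 1), (5, 2), (5, 3), (6, 0), (6, 1), (6, 2), (6, 3), (7, 0), (7, 1), (7, 2), (7, 3)]
Unfold 4 (reflect across h@4): 32 holes -> [(0, 0), (0, 1), (0, 2), (0, 3), (1, 0), (1, 1), (1, 2), (1, 3), (2, 0), (2, 1), (2, 2), (2, 3), (3, 0), (3, 1), (3, 2), (3, 3), (4, 0), (4, 1), (4, 2), (4, 3), (5, 0), (5, 1), (5, 2), (5, 3), (6, 0), (6, 1), (6, 2), (6, 3), (7, 0), (7, 1), (7, 2), (7, 3)]
Unfold 5 (reflect across v@4): 64 holes -> [(0, 0), (0, 1), (0, 2), (0, 3), (0, 4), (0, 5), (0, 6), (0, 7), (1, 0), (1, 1), (1, 2), (1, 3), (1, 4), (1, 5), (1, 6), (1, 7), (2, 0), (2, 1), (2, 2), (2, 3), (2, 4), (2, 5), (2, 6), (2, 7), (3, 0), (3, 1), (3, 2), (3, 3), (3, 4), (3, 5), (3, 6), (3, 7), (4, 0), (4, 1), (4, 2), (4, 3), (4, 4), (4, 5), (4, 6), (4, 7), (5, 0), (5, 1), (5, 2), (5, 3), (5, 4), (5, 5), (5, 6), (5, 7), (6, 0), (6, 1), (6, 2), (6, 3), (6, 4), (6, 5), (6, 6), (6, 7), (7, 0), (7, 1), (7, 2), (7, 3), (7, 4), (7, 5), (7, 6), (7, 7)]

Answer: 64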